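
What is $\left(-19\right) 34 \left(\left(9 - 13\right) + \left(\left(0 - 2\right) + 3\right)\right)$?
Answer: $1938$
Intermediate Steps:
$\left(-19\right) 34 \left(\left(9 - 13\right) + \left(\left(0 - 2\right) + 3\right)\right) = - 646 \left(-4 + \left(-2 + 3\right)\right) = - 646 \left(-4 + 1\right) = \left(-646\right) \left(-3\right) = 1938$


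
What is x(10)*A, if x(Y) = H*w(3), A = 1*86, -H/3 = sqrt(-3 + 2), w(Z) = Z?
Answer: -774*I ≈ -774.0*I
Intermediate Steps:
H = -3*I (H = -3*sqrt(-3 + 2) = -3*I ≈ -3.0*I)
A = 86
x(Y) = -9*I (x(Y) = -3*I*3 = -9*I)
x(10)*A = -9*I*86 = -774*I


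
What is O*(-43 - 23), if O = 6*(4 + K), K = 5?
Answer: -3564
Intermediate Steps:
O = 54 (O = 6*(4 + 5) = 6*9 = 54)
O*(-43 - 23) = 54*(-43 - 23) = 54*(-66) = -3564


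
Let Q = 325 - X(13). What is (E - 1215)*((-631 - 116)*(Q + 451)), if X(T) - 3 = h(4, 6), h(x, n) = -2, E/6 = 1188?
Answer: -3423183525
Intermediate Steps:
E = 7128 (E = 6*1188 = 7128)
X(T) = 1 (X(T) = 3 - 2 = 1)
Q = 324 (Q = 325 - 1*1 = 325 - 1 = 324)
(E - 1215)*((-631 - 116)*(Q + 451)) = (7128 - 1215)*((-631 - 116)*(324 + 451)) = 5913*(-747*775) = 5913*(-578925) = -3423183525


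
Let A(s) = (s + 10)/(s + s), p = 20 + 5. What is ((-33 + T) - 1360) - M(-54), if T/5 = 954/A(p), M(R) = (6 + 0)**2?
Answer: 37697/7 ≈ 5385.3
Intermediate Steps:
p = 25
M(R) = 36 (M(R) = 6**2 = 36)
A(s) = (10 + s)/(2*s) (A(s) = (10 + s)/((2*s)) = (10 + s)*(1/(2*s)) = (10 + s)/(2*s))
T = 47700/7 (T = 5*(954/(((1/2)*(10 + 25)/25))) = 5*(954/(((1/2)*(1/25)*35))) = 5*(954/(7/10)) = 5*(954*(10/7)) = 5*(9540/7) = 47700/7 ≈ 6814.3)
((-33 + T) - 1360) - M(-54) = ((-33 + 47700/7) - 1360) - 1*36 = (47469/7 - 1360) - 36 = 37949/7 - 36 = 37697/7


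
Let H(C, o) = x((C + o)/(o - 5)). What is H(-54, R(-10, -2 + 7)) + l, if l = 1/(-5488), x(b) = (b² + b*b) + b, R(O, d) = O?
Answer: 50225951/1234800 ≈ 40.675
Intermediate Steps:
x(b) = b + 2*b² (x(b) = (b² + b²) + b = 2*b² + b = b + 2*b²)
H(C, o) = (1 + 2*(C + o)/(-5 + o))*(C + o)/(-5 + o) (H(C, o) = ((C + o)/(o - 5))*(1 + 2*((C + o)/(o - 5))) = ((C + o)/(-5 + o))*(1 + 2*((C + o)/(-5 + o))) = ((C + o)/(-5 + o))*(1 + 2*(C + o)/(-5 + o)) = (1 + 2*(C + o)/(-5 + o))*(C + o)/(-5 + o))
l = -1/5488 ≈ -0.00018222
H(-54, R(-10, -2 + 7)) + l = (-54 - 10)*(-5 + 2*(-54) + 3*(-10))/(-5 - 10)² - 1/5488 = -64*(-5 - 108 - 30)/(-15)² - 1/5488 = (1/225)*(-64)*(-143) - 1/5488 = 9152/225 - 1/5488 = 50225951/1234800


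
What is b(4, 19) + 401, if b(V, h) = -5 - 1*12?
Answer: 384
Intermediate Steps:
b(V, h) = -17 (b(V, h) = -5 - 12 = -17)
b(4, 19) + 401 = -17 + 401 = 384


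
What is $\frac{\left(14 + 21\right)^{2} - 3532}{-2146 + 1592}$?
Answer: $\frac{2307}{554} \approx 4.1643$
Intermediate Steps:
$\frac{\left(14 + 21\right)^{2} - 3532}{-2146 + 1592} = \frac{35^{2} - 3532}{-554} = \left(1225 - 3532\right) \left(- \frac{1}{554}\right) = \left(-2307\right) \left(- \frac{1}{554}\right) = \frac{2307}{554}$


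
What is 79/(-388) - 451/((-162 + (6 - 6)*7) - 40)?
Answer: 79515/39188 ≈ 2.0291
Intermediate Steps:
79/(-388) - 451/((-162 + (6 - 6)*7) - 40) = 79*(-1/388) - 451/((-162 + 0*7) - 40) = -79/388 - 451/((-162 + 0) - 40) = -79/388 - 451/(-162 - 40) = -79/388 - 451/(-202) = -79/388 - 451*(-1/202) = -79/388 + 451/202 = 79515/39188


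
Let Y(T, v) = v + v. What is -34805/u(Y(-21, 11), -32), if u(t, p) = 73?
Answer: -34805/73 ≈ -476.78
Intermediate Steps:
Y(T, v) = 2*v
-34805/u(Y(-21, 11), -32) = -34805/73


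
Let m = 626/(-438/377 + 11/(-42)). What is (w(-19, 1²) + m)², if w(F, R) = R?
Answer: 97803021190681/508186849 ≈ 1.9245e+5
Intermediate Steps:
m = -9912084/22543 (m = 626/(-438*1/377 + 11*(-1/42)) = 626/(-438/377 - 11/42) = 626/(-22543/15834) = 626*(-15834/22543) = -9912084/22543 ≈ -439.70)
(w(-19, 1²) + m)² = (1² - 9912084/22543)² = (1 - 9912084/22543)² = (-9889541/22543)² = 97803021190681/508186849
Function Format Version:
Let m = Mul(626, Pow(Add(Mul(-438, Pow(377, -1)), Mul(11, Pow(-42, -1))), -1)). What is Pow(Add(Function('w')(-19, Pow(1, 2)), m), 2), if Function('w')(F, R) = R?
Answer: Rational(97803021190681, 508186849) ≈ 1.9245e+5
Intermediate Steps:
m = Rational(-9912084, 22543) (m = Mul(626, Pow(Add(Mul(-438, Rational(1, 377)), Mul(11, Rational(-1, 42))), -1)) = Mul(626, Pow(Add(Rational(-438, 377), Rational(-11, 42)), -1)) = Mul(626, Pow(Rational(-22543, 15834), -1)) = Mul(626, Rational(-15834, 22543)) = Rational(-9912084, 22543) ≈ -439.70)
Pow(Add(Function('w')(-19, Pow(1, 2)), m), 2) = Pow(Add(Pow(1, 2), Rational(-9912084, 22543)), 2) = Pow(Add(1, Rational(-9912084, 22543)), 2) = Pow(Rational(-9889541, 22543), 2) = Rational(97803021190681, 508186849)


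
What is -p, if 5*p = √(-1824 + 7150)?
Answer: -√5326/5 ≈ -14.596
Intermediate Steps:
p = √5326/5 (p = √(-1824 + 7150)/5 = √5326/5 ≈ 14.596)
-p = -√5326/5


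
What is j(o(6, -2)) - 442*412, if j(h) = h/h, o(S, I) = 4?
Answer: -182103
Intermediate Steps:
j(h) = 1
j(o(6, -2)) - 442*412 = 1 - 442*412 = 1 - 182104 = -182103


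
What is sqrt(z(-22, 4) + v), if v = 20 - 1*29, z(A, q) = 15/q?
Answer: I*sqrt(21)/2 ≈ 2.2913*I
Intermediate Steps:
v = -9 (v = 20 - 29 = -9)
sqrt(z(-22, 4) + v) = sqrt(15/4 - 9) = sqrt(-21/4) = I*sqrt(21)/2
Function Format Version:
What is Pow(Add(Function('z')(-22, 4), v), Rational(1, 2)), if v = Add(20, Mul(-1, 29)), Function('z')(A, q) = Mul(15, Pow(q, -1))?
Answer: Mul(Rational(1, 2), I, Pow(21, Rational(1, 2))) ≈ Mul(2.2913, I)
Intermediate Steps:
v = -9 (v = Add(20, -29) = -9)
Pow(Add(Function('z')(-22, 4), v), Rational(1, 2)) = Pow(Add(Mul(15, Pow(4, -1)), -9), Rational(1, 2)) = Pow(Add(Mul(15, Rational(1, 4)), -9), Rational(1, 2)) = Pow(Add(Rational(15, 4), -9), Rational(1, 2)) = Pow(Rational(-21, 4), Rational(1, 2)) = Mul(Rational(1, 2), I, Pow(21, Rational(1, 2)))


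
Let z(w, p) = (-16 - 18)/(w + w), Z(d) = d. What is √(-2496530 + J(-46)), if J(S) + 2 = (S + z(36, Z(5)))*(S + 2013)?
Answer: I*√93165943/6 ≈ 1608.7*I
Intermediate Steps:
z(w, p) = -17/w (z(w, p) = -34*1/(2*w) = -17/w)
J(S) = -2 + (2013 + S)*(-17/36 + S) (J(S) = -2 + (S - 17/36)*(S + 2013) = -2 + (S - 17*1/36)*(2013 + S) = -2 + (S - 17/36)*(2013 + S) = -2 + (-17/36 + S)*(2013 + S) = -2 + (2013 + S)*(-17/36 + S))
√(-2496530 + J(-46)) = √(-2496530 + (-11431/12 + (-46)² + (72451/36)*(-46))) = √(-2496530 + (-11431/12 + 2116 - 1666373/18)) = √(-2496530 - 3290863/36) = √(-93165943/36) = I*√93165943/6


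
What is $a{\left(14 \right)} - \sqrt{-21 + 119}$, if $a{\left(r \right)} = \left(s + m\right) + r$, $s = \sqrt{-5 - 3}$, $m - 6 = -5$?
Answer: $15 + \sqrt{2} \left(-7 + 2 i\right) \approx 5.1005 + 2.8284 i$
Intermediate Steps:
$m = 1$ ($m = 6 - 5 = 1$)
$s = 2 i \sqrt{2}$ ($s = \sqrt{-8} = 2 i \sqrt{2} \approx 2.8284 i$)
$a{\left(r \right)} = 1 + r + 2 i \sqrt{2}$ ($a{\left(r \right)} = \left(2 i \sqrt{2} + 1\right) + r = \left(1 + 2 i \sqrt{2}\right) + r = 1 + r + 2 i \sqrt{2}$)
$a{\left(14 \right)} - \sqrt{-21 + 119} = \left(1 + 14 + 2 i \sqrt{2}\right) - \sqrt{-21 + 119} = \left(15 + 2 i \sqrt{2}\right) - \sqrt{98} = \left(15 + 2 i \sqrt{2}\right) - 7 \sqrt{2} = 15 - 7 \sqrt{2} + 2 i \sqrt{2}$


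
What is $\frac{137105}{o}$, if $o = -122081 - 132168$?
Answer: $- \frac{137105}{254249} \approx -0.53926$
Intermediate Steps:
$o = -254249$ ($o = -122081 - 132168 = -254249$)
$\frac{137105}{o} = \frac{137105}{-254249} = 137105 \left(- \frac{1}{254249}\right) = - \frac{137105}{254249}$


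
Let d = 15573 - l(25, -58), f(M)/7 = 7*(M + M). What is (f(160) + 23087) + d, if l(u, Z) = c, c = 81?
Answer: 54259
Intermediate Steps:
l(u, Z) = 81
f(M) = 98*M (f(M) = 7*(7*(M + M)) = 7*(7*(2*M)) = 7*(14*M) = 98*M)
d = 15492 (d = 15573 - 1*81 = 15573 - 81 = 15492)
(f(160) + 23087) + d = (98*160 + 23087) + 15492 = (15680 + 23087) + 15492 = 38767 + 15492 = 54259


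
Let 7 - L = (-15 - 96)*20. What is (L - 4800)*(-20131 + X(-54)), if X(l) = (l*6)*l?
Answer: 6779855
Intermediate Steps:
X(l) = 6*l² (X(l) = (6*l)*l = 6*l²)
L = 2227 (L = 7 - (-15 - 96)*20 = 7 - (-111)*20 = 7 - 1*(-2220) = 7 + 2220 = 2227)
(L - 4800)*(-20131 + X(-54)) = (2227 - 4800)*(-20131 + 6*(-54)²) = -2573*(-20131 + 6*2916) = -2573*(-20131 + 17496) = -2573*(-2635) = 6779855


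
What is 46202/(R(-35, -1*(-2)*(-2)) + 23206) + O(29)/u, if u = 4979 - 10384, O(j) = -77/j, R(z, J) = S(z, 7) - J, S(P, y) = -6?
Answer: 3621859599/1818555490 ≈ 1.9916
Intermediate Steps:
R(z, J) = -6 - J
u = -5405
46202/(R(-35, -1*(-2)*(-2)) + 23206) + O(29)/u = 46202/((-6 - (-1*(-2))*(-2)) + 23206) - 77/29/(-5405) = 46202/((-6 - 2*(-2)) + 23206) - 77*1/29*(-1/5405) = 46202/((-6 - 1*(-4)) + 23206) - 77/29*(-1/5405) = 46202/((-6 + 4) + 23206) + 77/156745 = 46202/(-2 + 23206) + 77/156745 = 46202/23204 + 77/156745 = 46202*(1/23204) + 77/156745 = 23101/11602 + 77/156745 = 3621859599/1818555490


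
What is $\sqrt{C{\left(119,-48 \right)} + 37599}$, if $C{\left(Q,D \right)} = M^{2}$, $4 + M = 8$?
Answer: $\sqrt{37615} \approx 193.95$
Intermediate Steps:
$M = 4$ ($M = -4 + 8 = 4$)
$C{\left(Q,D \right)} = 16$ ($C{\left(Q,D \right)} = 4^{2} = 16$)
$\sqrt{C{\left(119,-48 \right)} + 37599} = \sqrt{16 + 37599} = \sqrt{37615}$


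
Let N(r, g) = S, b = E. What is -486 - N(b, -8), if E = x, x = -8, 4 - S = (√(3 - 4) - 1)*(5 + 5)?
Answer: -500 + 10*I ≈ -500.0 + 10.0*I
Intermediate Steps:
S = 14 - 10*I (S = 4 - (√(3 - 4) - 1)*(5 + 5) = 4 - (√(-1) - 1)*10 = 4 - (I - 1)*10 = 4 - (-1 + I)*10 = 4 - (-10 + 10*I) = 4 + (10 - 10*I) = 14 - 10*I ≈ 14.0 - 10.0*I)
E = -8
b = -8
N(r, g) = 14 - 10*I
-486 - N(b, -8) = -486 - (14 - 10*I) = -486 + (-14 + 10*I) = -500 + 10*I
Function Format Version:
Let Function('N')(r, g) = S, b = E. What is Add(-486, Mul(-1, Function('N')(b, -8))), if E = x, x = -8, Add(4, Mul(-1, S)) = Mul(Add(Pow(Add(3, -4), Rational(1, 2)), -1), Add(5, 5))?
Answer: Add(-500, Mul(10, I)) ≈ Add(-500.00, Mul(10.000, I))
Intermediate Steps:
S = Add(14, Mul(-10, I)) (S = Add(4, Mul(-1, Mul(Add(Pow(Add(3, -4), Rational(1, 2)), -1), Add(5, 5)))) = Add(4, Mul(-1, Mul(Add(Pow(-1, Rational(1, 2)), -1), 10))) = Add(4, Mul(-1, Mul(Add(I, -1), 10))) = Add(4, Mul(-1, Mul(Add(-1, I), 10))) = Add(4, Mul(-1, Add(-10, Mul(10, I)))) = Add(4, Add(10, Mul(-10, I))) = Add(14, Mul(-10, I)) ≈ Add(14.000, Mul(-10.000, I)))
E = -8
b = -8
Function('N')(r, g) = Add(14, Mul(-10, I))
Add(-486, Mul(-1, Function('N')(b, -8))) = Add(-486, Mul(-1, Add(14, Mul(-10, I)))) = Add(-486, Add(-14, Mul(10, I))) = Add(-500, Mul(10, I))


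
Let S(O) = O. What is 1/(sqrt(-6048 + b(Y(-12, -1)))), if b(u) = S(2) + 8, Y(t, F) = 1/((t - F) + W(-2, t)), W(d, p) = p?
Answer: -I*sqrt(6038)/6038 ≈ -0.012869*I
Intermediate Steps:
Y(t, F) = 1/(-F + 2*t) (Y(t, F) = 1/((t - F) + t) = 1/(-F + 2*t))
b(u) = 10 (b(u) = 2 + 8 = 10)
1/(sqrt(-6048 + b(Y(-12, -1)))) = 1/(sqrt(-6048 + 10)) = 1/(sqrt(-6038)) = 1/(I*sqrt(6038)) = -I*sqrt(6038)/6038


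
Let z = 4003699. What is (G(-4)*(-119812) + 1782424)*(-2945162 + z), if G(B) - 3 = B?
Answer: 2013587188732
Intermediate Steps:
G(B) = 3 + B
(G(-4)*(-119812) + 1782424)*(-2945162 + z) = ((3 - 4)*(-119812) + 1782424)*(-2945162 + 4003699) = (-1*(-119812) + 1782424)*1058537 = (119812 + 1782424)*1058537 = 1902236*1058537 = 2013587188732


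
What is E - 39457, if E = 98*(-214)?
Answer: -60429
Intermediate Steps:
E = -20972
E - 39457 = -20972 - 39457 = -60429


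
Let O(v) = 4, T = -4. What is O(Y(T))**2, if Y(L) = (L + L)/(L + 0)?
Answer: 16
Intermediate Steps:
Y(L) = 2 (Y(L) = (2*L)/L = 2)
O(Y(T))**2 = 4**2 = 16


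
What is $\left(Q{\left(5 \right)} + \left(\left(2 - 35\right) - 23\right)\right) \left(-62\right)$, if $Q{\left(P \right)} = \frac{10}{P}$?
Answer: $3348$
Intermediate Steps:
$\left(Q{\left(5 \right)} + \left(\left(2 - 35\right) - 23\right)\right) \left(-62\right) = \left(\frac{10}{5} + \left(\left(2 - 35\right) - 23\right)\right) \left(-62\right) = \left(10 \cdot \frac{1}{5} - 56\right) \left(-62\right) = \left(2 - 56\right) \left(-62\right) = \left(-54\right) \left(-62\right) = 3348$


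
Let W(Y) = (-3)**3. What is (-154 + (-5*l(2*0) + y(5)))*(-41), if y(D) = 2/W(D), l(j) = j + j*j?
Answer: 170560/27 ≈ 6317.0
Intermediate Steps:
W(Y) = -27
l(j) = j + j**2
y(D) = -2/27 (y(D) = 2/(-27) = 2*(-1/27) = -2/27)
(-154 + (-5*l(2*0) + y(5)))*(-41) = (-154 + (-5*2*0*(1 + 2*0) - 2/27))*(-41) = (-154 + (-0*(1 + 0) - 2/27))*(-41) = (-154 + (-0 - 2/27))*(-41) = (-154 + (-5*0 - 2/27))*(-41) = (-154 + (0 - 2/27))*(-41) = (-154 - 2/27)*(-41) = -4160/27*(-41) = 170560/27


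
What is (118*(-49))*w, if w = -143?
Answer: 826826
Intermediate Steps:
(118*(-49))*w = (118*(-49))*(-143) = -5782*(-143) = 826826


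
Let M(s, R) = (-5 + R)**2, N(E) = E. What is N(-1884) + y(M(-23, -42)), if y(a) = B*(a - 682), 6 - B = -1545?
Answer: 2366493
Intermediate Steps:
B = 1551 (B = 6 - 1*(-1545) = 6 + 1545 = 1551)
y(a) = -1057782 + 1551*a (y(a) = 1551*(a - 682) = 1551*(-682 + a) = -1057782 + 1551*a)
N(-1884) + y(M(-23, -42)) = -1884 + (-1057782 + 1551*(-5 - 42)**2) = -1884 + (-1057782 + 1551*(-47)**2) = -1884 + (-1057782 + 1551*2209) = -1884 + (-1057782 + 3426159) = -1884 + 2368377 = 2366493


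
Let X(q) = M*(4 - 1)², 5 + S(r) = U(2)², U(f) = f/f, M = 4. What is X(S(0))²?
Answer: 1296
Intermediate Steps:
U(f) = 1
S(r) = -4 (S(r) = -5 + 1² = -5 + 1 = -4)
X(q) = 36 (X(q) = 4*(4 - 1)² = 4*3² = 4*9 = 36)
X(S(0))² = 36² = 1296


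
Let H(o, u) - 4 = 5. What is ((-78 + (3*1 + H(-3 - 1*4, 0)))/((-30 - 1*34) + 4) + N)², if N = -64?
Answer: 395641/100 ≈ 3956.4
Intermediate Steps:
H(o, u) = 9 (H(o, u) = 4 + 5 = 9)
((-78 + (3*1 + H(-3 - 1*4, 0)))/((-30 - 1*34) + 4) + N)² = ((-78 + (3*1 + 9))/((-30 - 1*34) + 4) - 64)² = ((-78 + (3 + 9))/((-30 - 34) + 4) - 64)² = ((-78 + 12)/(-64 + 4) - 64)² = (-66/(-60) - 64)² = (-66*(-1/60) - 64)² = (11/10 - 64)² = (-629/10)² = 395641/100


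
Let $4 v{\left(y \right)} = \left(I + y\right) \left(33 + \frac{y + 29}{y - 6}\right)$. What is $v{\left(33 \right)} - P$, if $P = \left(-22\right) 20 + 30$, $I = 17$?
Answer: $\frac{45965}{54} \approx 851.2$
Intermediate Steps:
$v{\left(y \right)} = \frac{\left(17 + y\right) \left(33 + \frac{29 + y}{-6 + y}\right)}{4}$ ($v{\left(y \right)} = \frac{\left(17 + y\right) \left(33 + \frac{y + 29}{y - 6}\right)}{4} = \frac{\left(17 + y\right) \left(33 + \frac{29 + y}{-6 + y}\right)}{4}$)
$P = -410$ ($P = -440 + 30 = -410$)
$v{\left(33 \right)} - P = \frac{-2873 + 34 \cdot 33^{2} + 409 \cdot 33}{4 \left(-6 + 33\right)} - -410 = \frac{-2873 + 34 \cdot 1089 + 13497}{4 \cdot 27} + 410 = \frac{1}{4} \cdot \frac{1}{27} \left(-2873 + 37026 + 13497\right) + 410 = \frac{1}{4} \cdot \frac{1}{27} \cdot 47650 + 410 = \frac{23825}{54} + 410 = \frac{45965}{54}$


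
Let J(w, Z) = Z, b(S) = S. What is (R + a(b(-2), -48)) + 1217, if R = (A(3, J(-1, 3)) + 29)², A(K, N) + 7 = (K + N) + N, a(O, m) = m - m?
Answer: 2178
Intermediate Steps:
a(O, m) = 0
A(K, N) = -7 + K + 2*N (A(K, N) = -7 + ((K + N) + N) = -7 + (K + 2*N) = -7 + K + 2*N)
R = 961 (R = ((-7 + 3 + 2*3) + 29)² = ((-7 + 3 + 6) + 29)² = (2 + 29)² = 31² = 961)
(R + a(b(-2), -48)) + 1217 = (961 + 0) + 1217 = 961 + 1217 = 2178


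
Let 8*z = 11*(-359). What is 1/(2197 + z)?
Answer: 8/13627 ≈ 0.00058707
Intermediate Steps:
z = -3949/8 (z = (11*(-359))/8 = (⅛)*(-3949) = -3949/8 ≈ -493.63)
1/(2197 + z) = 1/(2197 - 3949/8) = 1/(13627/8) = 8/13627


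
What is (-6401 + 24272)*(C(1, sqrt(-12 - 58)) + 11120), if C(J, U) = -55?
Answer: 197742615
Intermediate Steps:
(-6401 + 24272)*(C(1, sqrt(-12 - 58)) + 11120) = (-6401 + 24272)*(-55 + 11120) = 17871*11065 = 197742615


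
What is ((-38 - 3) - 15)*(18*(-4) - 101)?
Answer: 9688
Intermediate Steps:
((-38 - 3) - 15)*(18*(-4) - 101) = (-41 - 15)*(-72 - 101) = -56*(-173) = 9688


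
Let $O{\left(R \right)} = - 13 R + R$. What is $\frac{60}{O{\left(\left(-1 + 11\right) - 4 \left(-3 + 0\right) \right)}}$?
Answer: $- \frac{5}{22} \approx -0.22727$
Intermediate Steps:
$O{\left(R \right)} = - 12 R$
$\frac{60}{O{\left(\left(-1 + 11\right) - 4 \left(-3 + 0\right) \right)}} = \frac{60}{\left(-12\right) \left(\left(-1 + 11\right) - 4 \left(-3 + 0\right)\right)} = \frac{60}{\left(-12\right) \left(10 - -12\right)} = \frac{60}{\left(-12\right) \left(10 + 12\right)} = \frac{60}{\left(-12\right) 22} = \frac{60}{-264} = 60 \left(- \frac{1}{264}\right) = - \frac{5}{22}$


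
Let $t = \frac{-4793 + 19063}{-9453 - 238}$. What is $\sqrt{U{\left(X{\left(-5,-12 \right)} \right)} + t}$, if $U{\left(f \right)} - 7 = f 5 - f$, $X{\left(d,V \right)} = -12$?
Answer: $\frac{i \sqrt{3988825291}}{9691} \approx 6.5171 i$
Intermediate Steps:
$U{\left(f \right)} = 7 + 4 f$ ($U{\left(f \right)} = 7 - \left(f - f 5\right) = 7 + \left(5 f - f\right) = 7 + 4 f$)
$t = - \frac{14270}{9691}$ ($t = \frac{14270}{-9691} = 14270 \left(- \frac{1}{9691}\right) = - \frac{14270}{9691} \approx -1.4725$)
$\sqrt{U{\left(X{\left(-5,-12 \right)} \right)} + t} = \sqrt{\left(7 + 4 \left(-12\right)\right) - \frac{14270}{9691}} = \sqrt{\left(7 - 48\right) - \frac{14270}{9691}} = \sqrt{-41 - \frac{14270}{9691}} = \sqrt{- \frac{411601}{9691}} = \frac{i \sqrt{3988825291}}{9691}$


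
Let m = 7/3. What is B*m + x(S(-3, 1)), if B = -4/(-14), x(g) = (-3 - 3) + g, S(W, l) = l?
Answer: -13/3 ≈ -4.3333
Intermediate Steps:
m = 7/3 (m = 7*(⅓) = 7/3 ≈ 2.3333)
x(g) = -6 + g
B = 2/7 (B = -4*(-1/14) = 2/7 ≈ 0.28571)
B*m + x(S(-3, 1)) = (2/7)*(7/3) + (-6 + 1) = ⅔ - 5 = -13/3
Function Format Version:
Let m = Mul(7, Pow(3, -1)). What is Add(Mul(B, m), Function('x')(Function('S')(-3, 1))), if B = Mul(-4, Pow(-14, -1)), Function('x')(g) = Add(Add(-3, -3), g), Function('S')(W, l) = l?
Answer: Rational(-13, 3) ≈ -4.3333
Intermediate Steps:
m = Rational(7, 3) (m = Mul(7, Rational(1, 3)) = Rational(7, 3) ≈ 2.3333)
Function('x')(g) = Add(-6, g)
B = Rational(2, 7) (B = Mul(-4, Rational(-1, 14)) = Rational(2, 7) ≈ 0.28571)
Add(Mul(B, m), Function('x')(Function('S')(-3, 1))) = Add(Mul(Rational(2, 7), Rational(7, 3)), Add(-6, 1)) = Add(Rational(2, 3), -5) = Rational(-13, 3)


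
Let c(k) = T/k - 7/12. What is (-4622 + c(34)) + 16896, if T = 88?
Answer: 2504305/204 ≈ 12276.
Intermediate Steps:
c(k) = -7/12 + 88/k (c(k) = 88/k - 7/12 = -7/12 + 88/k)
(-4622 + c(34)) + 16896 = (-4622 + (-7/12 + 88/34)) + 16896 = (-4622 + (-7/12 + 88*(1/34))) + 16896 = (-4622 + (-7/12 + 44/17)) + 16896 = (-4622 + 409/204) + 16896 = -942479/204 + 16896 = 2504305/204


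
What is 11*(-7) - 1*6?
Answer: -83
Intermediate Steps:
11*(-7) - 1*6 = -77 - 6 = -83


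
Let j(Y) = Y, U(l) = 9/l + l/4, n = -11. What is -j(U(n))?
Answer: 157/44 ≈ 3.5682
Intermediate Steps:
U(l) = 9/l + l/4 (U(l) = 9/l + l*(1/4) = 9/l + l/4)
-j(U(n)) = -(9/(-11) + (1/4)*(-11)) = -(9*(-1/11) - 11/4) = -(-9/11 - 11/4) = -1*(-157/44) = 157/44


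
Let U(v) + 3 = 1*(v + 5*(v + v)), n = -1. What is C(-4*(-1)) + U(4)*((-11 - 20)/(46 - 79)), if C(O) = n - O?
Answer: 1106/33 ≈ 33.515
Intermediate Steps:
C(O) = -1 - O
U(v) = -3 + 11*v (U(v) = -3 + 1*(v + 5*(v + v)) = -3 + 1*(v + 5*(2*v)) = -3 + 1*(v + 10*v) = -3 + 1*(11*v) = -3 + 11*v)
C(-4*(-1)) + U(4)*((-11 - 20)/(46 - 79)) = (-1 - (-4)*(-1)) + (-3 + 11*4)*((-11 - 20)/(46 - 79)) = (-1 - 1*4) + (-3 + 44)*(-31/(-33)) = (-1 - 4) + 41*(-31*(-1/33)) = -5 + 41*(31/33) = -5 + 1271/33 = 1106/33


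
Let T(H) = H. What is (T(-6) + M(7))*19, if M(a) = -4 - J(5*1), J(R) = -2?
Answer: -152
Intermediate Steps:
M(a) = -2 (M(a) = -4 - 1*(-2) = -4 + 2 = -2)
(T(-6) + M(7))*19 = (-6 - 2)*19 = -8*19 = -152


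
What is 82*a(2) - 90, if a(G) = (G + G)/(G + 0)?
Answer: 74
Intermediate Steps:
a(G) = 2 (a(G) = (2*G)/G = 2)
82*a(2) - 90 = 82*2 - 90 = 164 - 90 = 74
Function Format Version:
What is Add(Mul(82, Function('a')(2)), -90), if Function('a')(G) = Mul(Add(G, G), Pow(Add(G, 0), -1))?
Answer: 74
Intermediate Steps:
Function('a')(G) = 2 (Function('a')(G) = Mul(Mul(2, G), Pow(G, -1)) = 2)
Add(Mul(82, Function('a')(2)), -90) = Add(Mul(82, 2), -90) = Add(164, -90) = 74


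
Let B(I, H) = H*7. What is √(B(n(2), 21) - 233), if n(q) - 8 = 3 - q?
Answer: I*√86 ≈ 9.2736*I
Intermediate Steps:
n(q) = 11 - q (n(q) = 8 + (3 - q) = 11 - q)
B(I, H) = 7*H
√(B(n(2), 21) - 233) = √(7*21 - 233) = √(147 - 233) = √(-86) = I*√86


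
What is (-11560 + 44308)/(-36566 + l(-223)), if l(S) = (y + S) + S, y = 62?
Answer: -16374/18475 ≈ -0.88628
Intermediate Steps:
l(S) = 62 + 2*S (l(S) = (62 + S) + S = 62 + 2*S)
(-11560 + 44308)/(-36566 + l(-223)) = (-11560 + 44308)/(-36566 + (62 + 2*(-223))) = 32748/(-36566 + (62 - 446)) = 32748/(-36566 - 384) = 32748/(-36950) = 32748*(-1/36950) = -16374/18475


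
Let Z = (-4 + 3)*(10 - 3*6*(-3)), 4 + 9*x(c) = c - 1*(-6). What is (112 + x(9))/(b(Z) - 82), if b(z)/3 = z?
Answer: -1019/2466 ≈ -0.41322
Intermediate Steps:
x(c) = 2/9 + c/9 (x(c) = -4/9 + (c - 1*(-6))/9 = -4/9 + (c + 6)/9 = -4/9 + (6 + c)/9 = -4/9 + (2/3 + c/9) = 2/9 + c/9)
Z = -64 (Z = -(10 - 18*(-3)) = -(10 + 54) = -1*64 = -64)
b(z) = 3*z
(112 + x(9))/(b(Z) - 82) = (112 + (2/9 + (1/9)*9))/(3*(-64) - 82) = (112 + (2/9 + 1))/(-192 - 82) = (112 + 11/9)/(-274) = (1019/9)*(-1/274) = -1019/2466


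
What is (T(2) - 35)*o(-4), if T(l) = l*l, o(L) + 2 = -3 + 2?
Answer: 93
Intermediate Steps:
o(L) = -3 (o(L) = -2 + (-3 + 2) = -2 - 1 = -3)
T(l) = l²
(T(2) - 35)*o(-4) = (2² - 35)*(-3) = (4 - 35)*(-3) = -31*(-3) = 93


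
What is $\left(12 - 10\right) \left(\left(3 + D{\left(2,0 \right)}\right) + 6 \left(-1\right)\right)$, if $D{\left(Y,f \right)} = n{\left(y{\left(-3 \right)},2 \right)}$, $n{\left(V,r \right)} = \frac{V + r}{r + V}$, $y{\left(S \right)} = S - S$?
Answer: $-4$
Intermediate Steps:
$y{\left(S \right)} = 0$
$n{\left(V,r \right)} = 1$ ($n{\left(V,r \right)} = \frac{V + r}{V + r} = 1$)
$D{\left(Y,f \right)} = 1$
$\left(12 - 10\right) \left(\left(3 + D{\left(2,0 \right)}\right) + 6 \left(-1\right)\right) = \left(12 - 10\right) \left(\left(3 + 1\right) + 6 \left(-1\right)\right) = 2 \left(4 - 6\right) = 2 \left(-2\right) = -4$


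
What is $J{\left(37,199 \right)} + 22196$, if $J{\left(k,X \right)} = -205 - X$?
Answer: $21792$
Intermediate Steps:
$J{\left(37,199 \right)} + 22196 = \left(-205 - 199\right) + 22196 = -404 + 22196 = 21792$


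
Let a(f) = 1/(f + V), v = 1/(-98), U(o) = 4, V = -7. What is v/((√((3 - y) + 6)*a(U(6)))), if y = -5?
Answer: 3*√14/1372 ≈ 0.0081815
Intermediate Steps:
v = -1/98 ≈ -0.010204
a(f) = 1/(-7 + f) (a(f) = 1/(f - 7) = 1/(-7 + f))
v/((√((3 - y) + 6)*a(U(6)))) = -1/98/(√((3 - 1*(-5)) + 6)/(-7 + 4)) = -1/98/(√((3 + 5) + 6)/(-3)) = -1/98/(√(8 + 6)*(-⅓)) = -1/98/(√14*(-⅓)) = -1/98/(-√14/3) = -3*√14/14*(-1/98) = 3*√14/1372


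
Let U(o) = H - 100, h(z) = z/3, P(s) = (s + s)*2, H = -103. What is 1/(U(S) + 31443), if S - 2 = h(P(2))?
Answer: 1/31240 ≈ 3.2010e-5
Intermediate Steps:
P(s) = 4*s (P(s) = (2*s)*2 = 4*s)
h(z) = z/3 (h(z) = z*(⅓) = z/3)
S = 14/3 (S = 2 + (4*2)/3 = 2 + (⅓)*8 = 2 + 8/3 = 14/3 ≈ 4.6667)
U(o) = -203 (U(o) = -103 - 100 = -203)
1/(U(S) + 31443) = 1/(-203 + 31443) = 1/31240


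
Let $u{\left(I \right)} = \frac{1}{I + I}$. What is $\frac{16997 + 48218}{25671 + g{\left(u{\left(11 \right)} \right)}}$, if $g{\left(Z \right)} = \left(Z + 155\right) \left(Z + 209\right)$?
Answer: $\frac{31564060}{28111953} \approx 1.1228$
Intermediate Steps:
$u{\left(I \right)} = \frac{1}{2 I}$
$g{\left(Z \right)} = \left(155 + Z\right) \left(209 + Z\right)$
$\frac{16997 + 48218}{25671 + g{\left(u{\left(11 \right)} \right)}} = \frac{16997 + 48218}{25671 + \left(32395 + \left(\frac{1}{2 \cdot 11}\right)^{2} + 364 \frac{1}{2 \cdot 11}\right)} = \frac{65215}{25671 + \left(32395 + \left(\frac{1}{2} \cdot \frac{1}{11}\right)^{2} + 364 \cdot \frac{1}{2} \cdot \frac{1}{11}\right)} = \frac{65215}{25671 + \left(32395 + \left(\frac{1}{22}\right)^{2} + 364 \cdot \frac{1}{22}\right)} = \frac{65215}{25671 + \left(32395 + \frac{1}{484} + \frac{182}{11}\right)} = \frac{65215}{25671 + \frac{15687189}{484}} = \frac{65215}{\frac{28111953}{484}} = 65215 \cdot \frac{484}{28111953} = \frac{31564060}{28111953}$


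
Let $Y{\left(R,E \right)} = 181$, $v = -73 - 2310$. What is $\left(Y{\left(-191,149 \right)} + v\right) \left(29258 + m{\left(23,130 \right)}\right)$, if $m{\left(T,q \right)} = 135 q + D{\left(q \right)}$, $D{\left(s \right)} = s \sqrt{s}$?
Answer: $-103071216 - 286260 \sqrt{130} \approx -1.0634 \cdot 10^{8}$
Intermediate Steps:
$v = -2383$ ($v = -73 - 2310 = -2383$)
$D{\left(s \right)} = s^{\frac{3}{2}}$
$m{\left(T,q \right)} = q^{\frac{3}{2}} + 135 q$ ($m{\left(T,q \right)} = 135 q + q^{\frac{3}{2}} = q^{\frac{3}{2}} + 135 q$)
$\left(Y{\left(-191,149 \right)} + v\right) \left(29258 + m{\left(23,130 \right)}\right) = \left(181 - 2383\right) \left(29258 + \left(130^{\frac{3}{2}} + 135 \cdot 130\right)\right) = - 2202 \left(29258 + \left(130 \sqrt{130} + 17550\right)\right) = - 2202 \left(29258 + \left(17550 + 130 \sqrt{130}\right)\right) = - 2202 \left(46808 + 130 \sqrt{130}\right) = -103071216 - 286260 \sqrt{130}$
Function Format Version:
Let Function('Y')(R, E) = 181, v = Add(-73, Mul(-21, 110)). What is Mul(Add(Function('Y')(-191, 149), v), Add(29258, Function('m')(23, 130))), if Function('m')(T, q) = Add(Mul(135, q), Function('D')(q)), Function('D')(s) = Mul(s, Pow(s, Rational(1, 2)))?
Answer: Add(-103071216, Mul(-286260, Pow(130, Rational(1, 2)))) ≈ -1.0634e+8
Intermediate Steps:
v = -2383 (v = Add(-73, -2310) = -2383)
Function('D')(s) = Pow(s, Rational(3, 2))
Function('m')(T, q) = Add(Pow(q, Rational(3, 2)), Mul(135, q)) (Function('m')(T, q) = Add(Mul(135, q), Pow(q, Rational(3, 2))) = Add(Pow(q, Rational(3, 2)), Mul(135, q)))
Mul(Add(Function('Y')(-191, 149), v), Add(29258, Function('m')(23, 130))) = Mul(Add(181, -2383), Add(29258, Add(Pow(130, Rational(3, 2)), Mul(135, 130)))) = Mul(-2202, Add(29258, Add(Mul(130, Pow(130, Rational(1, 2))), 17550))) = Mul(-2202, Add(29258, Add(17550, Mul(130, Pow(130, Rational(1, 2)))))) = Mul(-2202, Add(46808, Mul(130, Pow(130, Rational(1, 2))))) = Add(-103071216, Mul(-286260, Pow(130, Rational(1, 2))))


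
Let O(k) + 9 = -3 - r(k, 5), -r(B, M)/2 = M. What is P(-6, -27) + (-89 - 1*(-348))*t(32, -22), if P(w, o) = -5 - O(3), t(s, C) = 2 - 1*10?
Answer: -2075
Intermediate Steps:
r(B, M) = -2*M
O(k) = -2 (O(k) = -9 + (-3 - (-2)*5) = -9 + (-3 - 1*(-10)) = -9 + (-3 + 10) = -9 + 7 = -2)
t(s, C) = -8 (t(s, C) = 2 - 10 = -8)
P(w, o) = -3 (P(w, o) = -5 - 1*(-2) = -5 + 2 = -3)
P(-6, -27) + (-89 - 1*(-348))*t(32, -22) = -3 + (-89 - 1*(-348))*(-8) = -3 + (-89 + 348)*(-8) = -3 + 259*(-8) = -3 - 2072 = -2075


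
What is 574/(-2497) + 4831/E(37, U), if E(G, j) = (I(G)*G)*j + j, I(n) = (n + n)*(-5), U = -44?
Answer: -30333307/136725732 ≈ -0.22186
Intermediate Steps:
I(n) = -10*n (I(n) = (2*n)*(-5) = -10*n)
E(G, j) = j - 10*j*G² (E(G, j) = ((-10*G)*G)*j + j = (-10*G²)*j + j = -10*j*G² + j = j - 10*j*G²)
574/(-2497) + 4831/E(37, U) = 574/(-2497) + 4831/((-44*(1 - 10*37²))) = 574*(-1/2497) + 4831/((-44*(1 - 10*1369))) = -574/2497 + 4831/((-44*(1 - 13690))) = -574/2497 + 4831/((-44*(-13689))) = -574/2497 + 4831/602316 = -30333307/136725732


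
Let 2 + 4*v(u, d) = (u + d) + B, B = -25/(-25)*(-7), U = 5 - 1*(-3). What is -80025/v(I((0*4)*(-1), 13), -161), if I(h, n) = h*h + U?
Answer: 53350/27 ≈ 1975.9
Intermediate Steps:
U = 8 (U = 5 + 3 = 8)
B = -7 (B = -25*(-1/25)*(-7) = 1*(-7) = -7)
I(h, n) = 8 + h² (I(h, n) = h*h + 8 = h² + 8 = 8 + h²)
v(u, d) = -9/4 + d/4 + u/4 (v(u, d) = -½ + ((u + d) - 7)/4 = -½ + ((d + u) - 7)/4 = -½ + (-7 + d + u)/4 = -½ + (-7/4 + d/4 + u/4) = -9/4 + d/4 + u/4)
-80025/v(I((0*4)*(-1), 13), -161) = -80025/(-9/4 + (¼)*(-161) + (8 + ((0*4)*(-1))²)/4) = -80025/(-9/4 - 161/4 + (8 + (0*(-1))²)/4) = -80025/(-9/4 - 161/4 + (8 + 0²)/4) = -80025/(-9/4 - 161/4 + (8 + 0)/4) = -80025/(-9/4 - 161/4 + (¼)*8) = -80025/(-9/4 - 161/4 + 2) = -80025/(-81/2) = -80025*(-2/81) = 53350/27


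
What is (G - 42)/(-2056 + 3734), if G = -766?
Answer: -404/839 ≈ -0.48153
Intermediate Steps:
(G - 42)/(-2056 + 3734) = (-766 - 42)/(-2056 + 3734) = -808/1678 = -808*1/1678 = -404/839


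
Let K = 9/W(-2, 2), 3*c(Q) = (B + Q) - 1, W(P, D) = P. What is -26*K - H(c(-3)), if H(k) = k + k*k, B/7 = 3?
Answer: 713/9 ≈ 79.222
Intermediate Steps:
B = 21 (B = 7*3 = 21)
c(Q) = 20/3 + Q/3 (c(Q) = ((21 + Q) - 1)/3 = (20 + Q)/3 = 20/3 + Q/3)
H(k) = k + k²
K = -9/2 (K = 9/(-2) = 9*(-½) = -9/2 ≈ -4.5000)
-26*K - H(c(-3)) = -26*(-9/2) - (20/3 + (⅓)*(-3))*(1 + (20/3 + (⅓)*(-3))) = 117 - (20/3 - 1)*(1 + (20/3 - 1)) = 117 - 17*(1 + 17/3)/3 = 117 - 17*20/(3*3) = 117 - 1*340/9 = 117 - 340/9 = 713/9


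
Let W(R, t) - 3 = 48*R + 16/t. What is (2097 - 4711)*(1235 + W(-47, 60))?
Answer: 39905324/15 ≈ 2.6604e+6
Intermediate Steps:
W(R, t) = 3 + 16/t + 48*R (W(R, t) = 3 + (48*R + 16/t) = 3 + (16/t + 48*R) = 3 + 16/t + 48*R)
(2097 - 4711)*(1235 + W(-47, 60)) = (2097 - 4711)*(1235 + (3 + 16/60 + 48*(-47))) = -2614*(1235 + (3 + 16*(1/60) - 2256)) = -2614*(1235 + (3 + 4/15 - 2256)) = -2614*(1235 - 33791/15) = -2614*(-15266/15) = 39905324/15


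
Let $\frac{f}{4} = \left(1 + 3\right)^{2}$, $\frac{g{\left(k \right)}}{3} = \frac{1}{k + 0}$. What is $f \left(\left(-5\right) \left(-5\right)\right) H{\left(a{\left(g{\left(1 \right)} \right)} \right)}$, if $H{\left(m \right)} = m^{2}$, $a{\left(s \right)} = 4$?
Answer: $25600$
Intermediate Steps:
$g{\left(k \right)} = \frac{3}{k}$ ($g{\left(k \right)} = \frac{3}{k + 0} = \frac{3}{k}$)
$f = 64$ ($f = 4 \left(1 + 3\right)^{2} = 4 \cdot 4^{2} = 4 \cdot 16 = 64$)
$f \left(\left(-5\right) \left(-5\right)\right) H{\left(a{\left(g{\left(1 \right)} \right)} \right)} = 64 \left(\left(-5\right) \left(-5\right)\right) 4^{2} = 64 \cdot 25 \cdot 16 = 1600 \cdot 16 = 25600$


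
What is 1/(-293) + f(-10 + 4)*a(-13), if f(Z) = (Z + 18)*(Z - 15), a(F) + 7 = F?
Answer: 1476719/293 ≈ 5040.0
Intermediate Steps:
a(F) = -7 + F
f(Z) = (-15 + Z)*(18 + Z) (f(Z) = (18 + Z)*(-15 + Z) = (-15 + Z)*(18 + Z))
1/(-293) + f(-10 + 4)*a(-13) = 1/(-293) + (-270 + (-10 + 4)² + 3*(-10 + 4))*(-7 - 13) = -1/293 + (-270 + (-6)² + 3*(-6))*(-20) = -1/293 + (-270 + 36 - 18)*(-20) = -1/293 - 252*(-20) = -1/293 + 5040 = 1476719/293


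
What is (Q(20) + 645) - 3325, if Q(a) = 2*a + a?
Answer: -2620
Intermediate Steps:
Q(a) = 3*a
(Q(20) + 645) - 3325 = (3*20 + 645) - 3325 = (60 + 645) - 3325 = 705 - 3325 = -2620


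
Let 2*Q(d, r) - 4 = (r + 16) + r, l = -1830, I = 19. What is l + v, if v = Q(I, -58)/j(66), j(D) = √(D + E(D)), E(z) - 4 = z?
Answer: -1830 - 12*√34/17 ≈ -1834.1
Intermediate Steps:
E(z) = 4 + z
j(D) = √(4 + 2*D) (j(D) = √(D + (4 + D)) = √(4 + 2*D))
Q(d, r) = 10 + r (Q(d, r) = 2 + ((r + 16) + r)/2 = 2 + ((16 + r) + r)/2 = 2 + (16 + 2*r)/2 = 2 + (8 + r) = 10 + r)
v = -12*√34/17 (v = (10 - 58)/(√(4 + 2*66)) = -48/√(4 + 132) = -48*√34/68 = -12*√34/17 ≈ -4.1160)
l + v = -1830 - 12*√34/17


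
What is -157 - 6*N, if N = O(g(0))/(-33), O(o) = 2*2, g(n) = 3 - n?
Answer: -1719/11 ≈ -156.27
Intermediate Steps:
O(o) = 4
N = -4/33 (N = 4/(-33) = 4*(-1/33) = -4/33 ≈ -0.12121)
-157 - 6*N = -157 - 6*(-4/33) = -157 + 8/11 = -1719/11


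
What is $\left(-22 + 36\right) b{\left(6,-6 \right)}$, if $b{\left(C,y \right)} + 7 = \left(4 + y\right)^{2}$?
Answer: $-42$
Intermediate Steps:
$b{\left(C,y \right)} = -7 + \left(4 + y\right)^{2}$
$\left(-22 + 36\right) b{\left(6,-6 \right)} = \left(-22 + 36\right) \left(-7 + \left(4 - 6\right)^{2}\right) = 14 \left(-7 + \left(-2\right)^{2}\right) = 14 \left(-7 + 4\right) = 14 \left(-3\right) = -42$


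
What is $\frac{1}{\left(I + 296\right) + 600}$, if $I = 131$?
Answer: $\frac{1}{1027} \approx 0.00097371$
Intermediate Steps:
$\frac{1}{\left(I + 296\right) + 600} = \frac{1}{\left(131 + 296\right) + 600} = \frac{1}{427 + 600} = \frac{1}{1027}$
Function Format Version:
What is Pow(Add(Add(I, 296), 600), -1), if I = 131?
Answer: Rational(1, 1027) ≈ 0.00097371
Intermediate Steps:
Pow(Add(Add(I, 296), 600), -1) = Pow(Add(Add(131, 296), 600), -1) = Pow(Add(427, 600), -1) = Pow(1027, -1) = Rational(1, 1027)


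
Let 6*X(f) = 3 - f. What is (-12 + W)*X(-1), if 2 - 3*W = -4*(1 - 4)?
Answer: -92/9 ≈ -10.222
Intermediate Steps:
W = -10/3 (W = ⅔ - (-4)*(1 - 4)/3 = ⅔ - (-4)*(-3)/3 = ⅔ - ⅓*12 = ⅔ - 4 = -10/3 ≈ -3.3333)
X(f) = ½ - f/6 (X(f) = (3 - f)/6 = ½ - f/6)
(-12 + W)*X(-1) = (-12 - 10/3)*(½ - ⅙*(-1)) = -46*(½ + ⅙)/3 = -46/3*⅔ = -92/9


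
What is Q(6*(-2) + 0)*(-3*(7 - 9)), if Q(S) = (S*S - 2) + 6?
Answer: 888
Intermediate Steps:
Q(S) = 4 + S² (Q(S) = (S² - 2) + 6 = (-2 + S²) + 6 = 4 + S²)
Q(6*(-2) + 0)*(-3*(7 - 9)) = (4 + (6*(-2) + 0)²)*(-3*(7 - 9)) = (4 + (-12 + 0)²)*(-3*(-2)) = (4 + (-12)²)*6 = (4 + 144)*6 = 148*6 = 888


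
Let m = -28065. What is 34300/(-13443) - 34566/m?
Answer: -165986254/125759265 ≈ -1.3199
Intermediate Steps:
34300/(-13443) - 34566/m = 34300/(-13443) - 34566/(-28065) = 34300*(-1/13443) - 34566*(-1/28065) = -34300/13443 + 11522/9355 = -165986254/125759265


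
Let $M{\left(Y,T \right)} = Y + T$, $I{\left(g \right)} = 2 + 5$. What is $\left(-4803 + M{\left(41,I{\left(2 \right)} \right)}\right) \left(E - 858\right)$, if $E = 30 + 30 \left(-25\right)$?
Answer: $7503390$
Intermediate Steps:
$I{\left(g \right)} = 7$
$M{\left(Y,T \right)} = T + Y$
$E = -720$ ($E = 30 - 750 = -720$)
$\left(-4803 + M{\left(41,I{\left(2 \right)} \right)}\right) \left(E - 858\right) = \left(-4803 + \left(7 + 41\right)\right) \left(-720 - 858\right) = \left(-4803 + 48\right) \left(-1578\right) = \left(-4755\right) \left(-1578\right) = 7503390$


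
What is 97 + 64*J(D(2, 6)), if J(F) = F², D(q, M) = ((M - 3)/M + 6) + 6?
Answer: 10097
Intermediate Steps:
D(q, M) = 12 + (-3 + M)/M (D(q, M) = ((-3 + M)/M + 6) + 6 = (6 + (-3 + M)/M) + 6 = 12 + (-3 + M)/M)
97 + 64*J(D(2, 6)) = 97 + 64*(13 - 3/6)² = 97 + 64*(13 - 3*⅙)² = 97 + 64*(13 - ½)² = 97 + 64*(25/2)² = 97 + 64*(625/4) = 97 + 10000 = 10097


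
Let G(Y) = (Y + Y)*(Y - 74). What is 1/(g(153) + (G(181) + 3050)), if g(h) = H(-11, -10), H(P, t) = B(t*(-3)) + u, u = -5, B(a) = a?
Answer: 1/41809 ≈ 2.3918e-5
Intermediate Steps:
H(P, t) = -5 - 3*t (H(P, t) = t*(-3) - 5 = -3*t - 5 = -5 - 3*t)
G(Y) = 2*Y*(-74 + Y) (G(Y) = (2*Y)*(-74 + Y) = 2*Y*(-74 + Y))
g(h) = 25 (g(h) = -5 - 3*(-10) = -5 + 30 = 25)
1/(g(153) + (G(181) + 3050)) = 1/(25 + (2*181*(-74 + 181) + 3050)) = 1/(25 + (2*181*107 + 3050)) = 1/(25 + (38734 + 3050)) = 1/(25 + 41784) = 1/41809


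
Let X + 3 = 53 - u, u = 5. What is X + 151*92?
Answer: 13937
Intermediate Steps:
X = 45 (X = -3 + (53 - 1*5) = -3 + (53 - 5) = -3 + 48 = 45)
X + 151*92 = 45 + 151*92 = 45 + 13892 = 13937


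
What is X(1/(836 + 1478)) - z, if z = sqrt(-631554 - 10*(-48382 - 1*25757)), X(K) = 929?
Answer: 929 - 18*sqrt(339) ≈ 597.58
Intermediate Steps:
z = 18*sqrt(339) (z = sqrt(-631554 - 10*(-48382 - 25757)) = sqrt(-631554 - 10*(-74139)) = sqrt(-631554 + 741390) = sqrt(109836) = 18*sqrt(339) ≈ 331.42)
X(1/(836 + 1478)) - z = 929 - 18*sqrt(339)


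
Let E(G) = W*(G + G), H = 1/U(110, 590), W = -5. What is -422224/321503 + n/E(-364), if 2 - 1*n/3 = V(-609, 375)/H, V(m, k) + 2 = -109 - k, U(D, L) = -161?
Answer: -211549279/3215030 ≈ -65.800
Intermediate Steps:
V(m, k) = -111 - k (V(m, k) = -2 + (-109 - k) = -111 - k)
H = -1/161 (H = 1/(-161) = -1/161 ≈ -0.0062112)
E(G) = -10*G (E(G) = -5*(G + G) = -10*G)
n = -234732 (n = 6 - 3*(-111 - 1*375)/(-1/161) = 6 - 3*(-111 - 375)*(-161) = 6 - (-1458)*(-161) = 6 - 3*78246 = 6 - 234738 = -234732)
-422224/321503 + n/E(-364) = -422224/321503 - 234732/((-10*(-364))) = -422224*1/321503 - 234732/3640 = -422224/321503 - 234732*1/3640 = -422224/321503 - 58683/910 = -211549279/3215030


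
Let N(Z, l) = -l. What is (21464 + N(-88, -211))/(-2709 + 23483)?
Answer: 1275/1222 ≈ 1.0434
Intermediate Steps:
(21464 + N(-88, -211))/(-2709 + 23483) = (21464 - 1*(-211))/(-2709 + 23483) = (21464 + 211)/20774 = 21675*(1/20774) = 1275/1222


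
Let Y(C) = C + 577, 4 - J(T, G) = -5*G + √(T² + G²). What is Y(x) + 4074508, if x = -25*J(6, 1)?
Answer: 4074860 + 25*√37 ≈ 4.0750e+6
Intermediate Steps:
J(T, G) = 4 - √(G² + T²) + 5*G (J(T, G) = 4 - (-5*G + √(T² + G²)) = 4 - (-5*G + √(G² + T²)) = 4 - (√(G² + T²) - 5*G) = 4 + (-√(G² + T²) + 5*G) = 4 - √(G² + T²) + 5*G)
x = -225 + 25*√37 (x = -25*(4 - √(1² + 6²) + 5*1) = -25*(4 - √(1 + 36) + 5) = -25*(4 - √37 + 5) = -25*(9 - √37) = -225 + 25*√37 ≈ -72.931)
Y(C) = 577 + C
Y(x) + 4074508 = (577 + (-225 + 25*√37)) + 4074508 = (352 + 25*√37) + 4074508 = 4074860 + 25*√37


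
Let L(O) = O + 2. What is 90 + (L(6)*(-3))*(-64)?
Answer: 1626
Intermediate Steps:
L(O) = 2 + O
90 + (L(6)*(-3))*(-64) = 90 + ((2 + 6)*(-3))*(-64) = 90 + (8*(-3))*(-64) = 90 - 24*(-64) = 90 + 1536 = 1626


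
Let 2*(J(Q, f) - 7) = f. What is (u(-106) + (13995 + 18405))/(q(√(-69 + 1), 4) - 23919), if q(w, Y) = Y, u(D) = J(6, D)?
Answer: -32354/23915 ≈ -1.3529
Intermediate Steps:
J(Q, f) = 7 + f/2
u(D) = 7 + D/2
(u(-106) + (13995 + 18405))/(q(√(-69 + 1), 4) - 23919) = ((7 + (½)*(-106)) + (13995 + 18405))/(4 - 23919) = ((7 - 53) + 32400)/(-23915) = (-46 + 32400)*(-1/23915) = 32354*(-1/23915) = -32354/23915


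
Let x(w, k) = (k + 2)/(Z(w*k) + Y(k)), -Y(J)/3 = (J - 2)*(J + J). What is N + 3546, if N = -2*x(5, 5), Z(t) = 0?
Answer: 159577/45 ≈ 3546.2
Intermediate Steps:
Y(J) = -6*J*(-2 + J) (Y(J) = -3*(J - 2)*(J + J) = -3*(-2 + J)*2*J = -6*J*(-2 + J))
x(w, k) = (2 + k)/(6*k*(2 - k)) (x(w, k) = (k + 2)/(0 + 6*k*(2 - k)) = (2 + k)/((6*k*(2 - k))) = (2 + k)*(1/(6*k*(2 - k))) = (2 + k)/(6*k*(2 - k)))
N = 7/45 (N = -(-2 - 1*5)/(3*5*(-2 + 5)) = -(-2 - 5)/(3*5*3) = -(-7)/(3*5*3) = -2*(-7/90) = 7/45 ≈ 0.15556)
N + 3546 = 7/45 + 3546 = 159577/45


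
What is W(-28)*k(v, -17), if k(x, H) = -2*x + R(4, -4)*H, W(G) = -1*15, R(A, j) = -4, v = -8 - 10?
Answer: -1560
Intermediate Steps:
v = -18
W(G) = -15
k(x, H) = -4*H - 2*x (k(x, H) = -2*x - 4*H = -4*H - 2*x)
W(-28)*k(v, -17) = -15*(-4*(-17) - 2*(-18)) = -15*(68 + 36) = -15*104 = -1560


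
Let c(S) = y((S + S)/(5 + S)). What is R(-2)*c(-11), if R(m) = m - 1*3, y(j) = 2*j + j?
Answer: -55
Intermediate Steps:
y(j) = 3*j
c(S) = 6*S/(5 + S) (c(S) = 3*((S + S)/(5 + S)) = 3*((2*S)/(5 + S)) = 3*(2*S/(5 + S)) = 6*S/(5 + S))
R(m) = -3 + m (R(m) = m - 3 = -3 + m)
R(-2)*c(-11) = (-3 - 2)*(6*(-11)/(5 - 11)) = -30*(-11)/(-6) = -30*(-11)*(-1)/6 = -5*11 = -55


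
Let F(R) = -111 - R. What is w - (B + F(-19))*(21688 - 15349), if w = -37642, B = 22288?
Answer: -140738086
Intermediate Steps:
w - (B + F(-19))*(21688 - 15349) = -37642 - (22288 + (-111 - 1*(-19)))*(21688 - 15349) = -37642 - (22288 + (-111 + 19))*6339 = -37642 - (22288 - 92)*6339 = -37642 - 22196*6339 = -37642 - 1*140700444 = -37642 - 140700444 = -140738086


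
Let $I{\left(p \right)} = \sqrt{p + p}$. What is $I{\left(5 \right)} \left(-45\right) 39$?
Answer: $- 1755 \sqrt{10} \approx -5549.8$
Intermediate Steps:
$I{\left(p \right)} = \sqrt{2} \sqrt{p}$ ($I{\left(p \right)} = \sqrt{2 p} = \sqrt{2} \sqrt{p}$)
$I{\left(5 \right)} \left(-45\right) 39 = \sqrt{2} \sqrt{5} \left(-45\right) 39 = \sqrt{10} \left(-45\right) 39 = - 45 \sqrt{10} \cdot 39 = - 1755 \sqrt{10}$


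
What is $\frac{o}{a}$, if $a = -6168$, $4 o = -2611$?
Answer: $\frac{2611}{24672} \approx 0.10583$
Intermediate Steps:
$o = - \frac{2611}{4}$ ($o = \frac{1}{4} \left(-2611\right) = - \frac{2611}{4} \approx -652.75$)
$\frac{o}{a} = - \frac{2611}{4 \left(-6168\right)} = \left(- \frac{2611}{4}\right) \left(- \frac{1}{6168}\right) = \frac{2611}{24672}$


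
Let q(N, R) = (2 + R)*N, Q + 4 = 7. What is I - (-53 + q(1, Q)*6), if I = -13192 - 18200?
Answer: -31369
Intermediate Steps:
I = -31392
Q = 3 (Q = -4 + 7 = 3)
q(N, R) = N*(2 + R)
I - (-53 + q(1, Q)*6) = -31392 - (-53 + (1*(2 + 3))*6) = -31392 - (-53 + (1*5)*6) = -31392 - (-53 + 5*6) = -31392 - (-53 + 30) = -31392 - 1*(-23) = -31392 + 23 = -31369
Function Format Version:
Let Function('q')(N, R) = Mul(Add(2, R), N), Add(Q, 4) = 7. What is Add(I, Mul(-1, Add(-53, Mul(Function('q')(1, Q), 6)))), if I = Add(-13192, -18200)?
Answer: -31369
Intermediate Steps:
I = -31392
Q = 3 (Q = Add(-4, 7) = 3)
Function('q')(N, R) = Mul(N, Add(2, R))
Add(I, Mul(-1, Add(-53, Mul(Function('q')(1, Q), 6)))) = Add(-31392, Mul(-1, Add(-53, Mul(Mul(1, Add(2, 3)), 6)))) = Add(-31392, Mul(-1, Add(-53, Mul(Mul(1, 5), 6)))) = Add(-31392, Mul(-1, Add(-53, Mul(5, 6)))) = Add(-31392, Mul(-1, Add(-53, 30))) = Add(-31392, Mul(-1, -23)) = Add(-31392, 23) = -31369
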